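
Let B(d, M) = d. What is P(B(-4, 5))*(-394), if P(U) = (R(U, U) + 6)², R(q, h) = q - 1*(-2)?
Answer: -6304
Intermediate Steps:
R(q, h) = 2 + q (R(q, h) = q + 2 = 2 + q)
P(U) = (8 + U)² (P(U) = ((2 + U) + 6)² = (8 + U)²)
P(B(-4, 5))*(-394) = (8 - 4)²*(-394) = 4²*(-394) = 16*(-394) = -6304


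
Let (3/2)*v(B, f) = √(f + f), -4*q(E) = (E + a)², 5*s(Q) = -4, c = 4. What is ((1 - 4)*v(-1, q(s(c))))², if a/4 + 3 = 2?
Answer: -1152/25 ≈ -46.080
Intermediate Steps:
a = -4 (a = -12 + 4*2 = -12 + 8 = -4)
s(Q) = -⅘ (s(Q) = (⅕)*(-4) = -⅘)
q(E) = -(-4 + E)²/4 (q(E) = -(E - 4)²/4 = -(-4 + E)²/4)
v(B, f) = 2*√2*√f/3 (v(B, f) = 2*√(f + f)/3 = 2*√(2*f)/3 = 2*(√2*√f)/3 = 2*√2*√f/3)
((1 - 4)*v(-1, q(s(c))))² = ((1 - 4)*(2*√2*√(-(-4 - ⅘)²/4)/3))² = (-2*√2*√(-(-24/5)²/4))² = (-2*√2*√(-¼*576/25))² = (-2*√2*√(-144/25))² = (-2*√2*12*I/5)² = (-24*I*√2/5)² = -1152/25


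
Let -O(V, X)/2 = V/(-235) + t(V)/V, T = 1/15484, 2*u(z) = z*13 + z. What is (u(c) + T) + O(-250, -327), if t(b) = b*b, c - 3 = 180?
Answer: 1294570835/727748 ≈ 1778.9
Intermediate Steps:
c = 183 (c = 3 + 180 = 183)
t(b) = b²
u(z) = 7*z (u(z) = (z*13 + z)/2 = (13*z + z)/2 = (14*z)/2 = 7*z)
T = 1/15484 ≈ 6.4583e-5
O(V, X) = -468*V/235 (O(V, X) = -2*(V/(-235) + V²/V) = -2*(V*(-1/235) + V) = -2*(-V/235 + V) = -468*V/235)
(u(c) + T) + O(-250, -327) = (7*183 + 1/15484) - 468/235*(-250) = (1281 + 1/15484) + 23400/47 = 19835005/15484 + 23400/47 = 1294570835/727748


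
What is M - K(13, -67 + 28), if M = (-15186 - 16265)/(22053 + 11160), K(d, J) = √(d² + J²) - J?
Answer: -1326758/33213 - 13*√10 ≈ -81.057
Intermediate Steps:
K(d, J) = √(J² + d²) - J
M = -31451/33213 ≈ -0.94695
M - K(13, -67 + 28) = -31451/33213 - (√((-67 + 28)² + 13²) - (-67 + 28)) = -31451/33213 - (√((-39)² + 169) - 1*(-39)) = -31451/33213 - (√(1521 + 169) + 39) = -31451/33213 - (√1690 + 39) = -31451/33213 - (13*√10 + 39) = -31451/33213 - (39 + 13*√10) = -31451/33213 + (-39 - 13*√10) = -1326758/33213 - 13*√10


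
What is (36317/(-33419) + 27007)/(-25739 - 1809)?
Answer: -9809898/10006811 ≈ -0.98032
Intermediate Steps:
(36317/(-33419) + 27007)/(-25739 - 1809) = (36317*(-1/33419) + 27007)/(-27548) = (-1579/1453 + 27007)*(-1/27548) = (39239592/1453)*(-1/27548) = -9809898/10006811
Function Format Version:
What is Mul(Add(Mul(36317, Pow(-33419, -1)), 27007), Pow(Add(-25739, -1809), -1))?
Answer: Rational(-9809898, 10006811) ≈ -0.98032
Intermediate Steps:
Mul(Add(Mul(36317, Pow(-33419, -1)), 27007), Pow(Add(-25739, -1809), -1)) = Mul(Add(Mul(36317, Rational(-1, 33419)), 27007), Pow(-27548, -1)) = Mul(Add(Rational(-1579, 1453), 27007), Rational(-1, 27548)) = Mul(Rational(39239592, 1453), Rational(-1, 27548)) = Rational(-9809898, 10006811)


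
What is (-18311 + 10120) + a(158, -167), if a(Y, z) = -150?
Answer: -8341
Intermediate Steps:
(-18311 + 10120) + a(158, -167) = (-18311 + 10120) - 150 = -8191 - 150 = -8341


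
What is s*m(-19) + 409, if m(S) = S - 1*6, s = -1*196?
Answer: 5309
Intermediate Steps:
s = -196
m(S) = -6 + S (m(S) = S - 6 = -6 + S)
s*m(-19) + 409 = -196*(-6 - 19) + 409 = -196*(-25) + 409 = 4900 + 409 = 5309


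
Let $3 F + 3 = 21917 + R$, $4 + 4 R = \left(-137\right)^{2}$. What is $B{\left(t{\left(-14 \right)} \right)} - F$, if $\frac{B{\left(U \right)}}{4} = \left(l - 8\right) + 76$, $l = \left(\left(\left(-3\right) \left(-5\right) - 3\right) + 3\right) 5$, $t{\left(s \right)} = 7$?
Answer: $- \frac{99557}{12} \approx -8296.4$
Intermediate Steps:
$R = \frac{18765}{4}$ ($R = -1 + \frac{\left(-137\right)^{2}}{4} = -1 + \frac{1}{4} \cdot 18769 = -1 + \frac{18769}{4} = \frac{18765}{4} \approx 4691.3$)
$l = 75$ ($l = \left(\left(15 - 3\right) + 3\right) 5 = \left(12 + 3\right) 5 = 15 \cdot 5 = 75$)
$B{\left(U \right)} = 572$ ($B{\left(U \right)} = 4 \left(\left(75 - 8\right) + 76\right) = 4 \left(67 + 76\right) = 4 \cdot 143 = 572$)
$F = \frac{106421}{12}$ ($F = -1 + \frac{21917 + \frac{18765}{4}}{3} = -1 + \frac{1}{3} \cdot \frac{106433}{4} = -1 + \frac{106433}{12} = \frac{106421}{12} \approx 8868.4$)
$B{\left(t{\left(-14 \right)} \right)} - F = 572 - \frac{106421}{12} = - \frac{99557}{12}$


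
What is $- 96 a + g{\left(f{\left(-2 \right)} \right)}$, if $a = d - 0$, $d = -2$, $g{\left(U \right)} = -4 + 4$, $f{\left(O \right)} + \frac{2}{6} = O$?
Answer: $192$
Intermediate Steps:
$f{\left(O \right)} = - \frac{1}{3} + O$
$g{\left(U \right)} = 0$
$a = -2$ ($a = -2 - 0 = -2 + 0 = -2$)
$- 96 a + g{\left(f{\left(-2 \right)} \right)} = \left(-96\right) \left(-2\right) + 0 = 192 + 0 = 192$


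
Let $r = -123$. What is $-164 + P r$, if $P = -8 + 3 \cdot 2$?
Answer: $82$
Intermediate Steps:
$P = -2$ ($P = -8 + 6 = -2$)
$-164 + P r = -164 - -246 = -164 + 246 = 82$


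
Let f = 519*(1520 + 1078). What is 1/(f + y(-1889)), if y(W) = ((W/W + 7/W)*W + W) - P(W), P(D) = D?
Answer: 1/1346480 ≈ 7.4268e-7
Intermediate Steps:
f = 1348362 (f = 519*2598 = 1348362)
y(W) = W*(1 + 7/W) (y(W) = ((W/W + 7/W)*W + W) - W = ((1 + 7/W)*W + W) - W = (W*(1 + 7/W) + W) - W = (W + W*(1 + 7/W)) - W = W*(1 + 7/W))
1/(f + y(-1889)) = 1/(1348362 + (7 - 1889)) = 1/(1348362 - 1882) = 1/1346480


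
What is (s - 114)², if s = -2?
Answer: 13456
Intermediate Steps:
(s - 114)² = (-2 - 114)² = (-116)² = 13456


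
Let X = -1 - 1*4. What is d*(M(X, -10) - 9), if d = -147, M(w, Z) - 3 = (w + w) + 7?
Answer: 1323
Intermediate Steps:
X = -5 (X = -1 - 4 = -5)
M(w, Z) = 10 + 2*w (M(w, Z) = 3 + ((w + w) + 7) = 3 + (2*w + 7) = 3 + (7 + 2*w) = 10 + 2*w)
d*(M(X, -10) - 9) = -147*((10 + 2*(-5)) - 9) = -147*((10 - 10) - 9) = -147*(0 - 9) = -147*(-9) = 1323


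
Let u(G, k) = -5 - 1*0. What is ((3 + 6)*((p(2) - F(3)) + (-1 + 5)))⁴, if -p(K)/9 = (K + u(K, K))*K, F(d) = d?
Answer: 60037250625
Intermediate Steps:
u(G, k) = -5 (u(G, k) = -5 + 0 = -5)
p(K) = -9*K*(-5 + K) (p(K) = -9*(K - 5)*K = -9*(-5 + K)*K = -9*K*(-5 + K))
((3 + 6)*((p(2) - F(3)) + (-1 + 5)))⁴ = ((3 + 6)*((9*2*(5 - 1*2) - 1*3) + (-1 + 5)))⁴ = (9*((9*2*(5 - 2) - 3) + 4))⁴ = (9*((9*2*3 - 3) + 4))⁴ = (9*((54 - 3) + 4))⁴ = (9*(51 + 4))⁴ = (9*55)⁴ = 495⁴ = 60037250625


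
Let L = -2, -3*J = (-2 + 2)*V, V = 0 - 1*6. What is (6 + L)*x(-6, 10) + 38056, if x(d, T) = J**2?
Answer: 38056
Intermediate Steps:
V = -6 (V = 0 - 6 = -6)
J = 0 (J = -(-2 + 2)*(-6)/3 = -0*(-6) = -1/3*0 = 0)
x(d, T) = 0 (x(d, T) = 0**2 = 0)
(6 + L)*x(-6, 10) + 38056 = (6 - 2)*0 + 38056 = 4*0 + 38056 = 0 + 38056 = 38056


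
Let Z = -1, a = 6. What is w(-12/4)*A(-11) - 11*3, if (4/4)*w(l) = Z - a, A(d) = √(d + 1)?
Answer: -33 - 7*I*√10 ≈ -33.0 - 22.136*I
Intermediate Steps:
A(d) = √(1 + d)
w(l) = -7 (w(l) = -1 - 1*6 = -1 - 6 = -7)
w(-12/4)*A(-11) - 11*3 = -7*√(1 - 11) - 11*3 = -7*I*√10 - 33 = -33 - 7*I*√10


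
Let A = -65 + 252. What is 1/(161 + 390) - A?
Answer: -103036/551 ≈ -187.00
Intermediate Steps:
A = 187
1/(161 + 390) - A = 1/(161 + 390) - 1*187 = 1/551 - 187 = -103036/551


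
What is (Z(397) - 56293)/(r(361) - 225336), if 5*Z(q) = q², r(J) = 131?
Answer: 123856/1126025 ≈ 0.10999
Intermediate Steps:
Z(q) = q²/5
(Z(397) - 56293)/(r(361) - 225336) = ((⅕)*397² - 56293)/(131 - 225336) = ((⅕)*157609 - 56293)/(-225205) = (157609/5 - 56293)*(-1/225205) = -123856/5*(-1/225205) = 123856/1126025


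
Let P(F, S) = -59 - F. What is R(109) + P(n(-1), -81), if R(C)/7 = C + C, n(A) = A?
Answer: 1468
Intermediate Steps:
R(C) = 14*C (R(C) = 7*(C + C) = 7*(2*C) = 14*C)
R(109) + P(n(-1), -81) = 14*109 + (-59 - 1*(-1)) = 1526 + (-59 + 1) = 1526 - 58 = 1468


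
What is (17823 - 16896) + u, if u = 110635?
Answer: 111562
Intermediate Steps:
(17823 - 16896) + u = (17823 - 16896) + 110635 = 927 + 110635 = 111562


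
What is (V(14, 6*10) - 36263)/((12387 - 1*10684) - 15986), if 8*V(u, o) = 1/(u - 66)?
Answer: 15085409/5941728 ≈ 2.5389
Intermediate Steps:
V(u, o) = 1/(8*(-66 + u)) (V(u, o) = 1/(8*(u - 66)) = 1/(8*(-66 + u)))
(V(14, 6*10) - 36263)/((12387 - 1*10684) - 15986) = (1/(8*(-66 + 14)) - 36263)/((12387 - 1*10684) - 15986) = ((⅛)/(-52) - 36263)/((12387 - 10684) - 15986) = ((⅛)*(-1/52) - 36263)/(1703 - 15986) = (-1/416 - 36263)/(-14283) = -15085409/416*(-1/14283) = 15085409/5941728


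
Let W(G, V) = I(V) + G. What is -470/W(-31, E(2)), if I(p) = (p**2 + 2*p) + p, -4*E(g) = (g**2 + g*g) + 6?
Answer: 1880/117 ≈ 16.068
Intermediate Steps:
E(g) = -3/2 - g**2/2 (E(g) = -((g**2 + g*g) + 6)/4 = -((g**2 + g**2) + 6)/4 = -(2*g**2 + 6)/4 = -(6 + 2*g**2)/4 = -3/2 - g**2/2)
I(p) = p**2 + 3*p
W(G, V) = G + V*(3 + V) (W(G, V) = V*(3 + V) + G = G + V*(3 + V))
-470/W(-31, E(2)) = -470/(-31 + (-3/2 - 1/2*2**2)*(3 + (-3/2 - 1/2*2**2))) = -470/(-31 + (-3/2 - 1/2*4)*(3 + (-3/2 - 1/2*4))) = -470/(-31 + (-3/2 - 2)*(3 + (-3/2 - 2))) = -470/(-31 - 7*(3 - 7/2)/2) = -470/(-31 - 7/2*(-1/2)) = -470/(-31 + 7/4) = -470/(-117/4) = -470*(-4/117) = 1880/117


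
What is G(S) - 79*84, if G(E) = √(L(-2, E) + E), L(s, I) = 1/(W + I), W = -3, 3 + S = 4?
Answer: -6636 + √2/2 ≈ -6635.3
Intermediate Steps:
S = 1 (S = -3 + 4 = 1)
L(s, I) = 1/(-3 + I)
G(E) = √(E + 1/(-3 + E)) (G(E) = √(1/(-3 + E) + E) = √(E + 1/(-3 + E)))
G(S) - 79*84 = √((1 + 1*(-3 + 1))/(-3 + 1)) - 79*84 = √((1 + 1*(-2))/(-2)) - 6636 = √(-(1 - 2)/2) - 6636 = √(-½*(-1)) - 6636 = √(½) - 6636 = √2/2 - 6636 = -6636 + √2/2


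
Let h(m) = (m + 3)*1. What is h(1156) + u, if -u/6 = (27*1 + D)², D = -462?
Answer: -1134191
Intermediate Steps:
h(m) = 3 + m (h(m) = (3 + m)*1 = 3 + m)
u = -1135350 (u = -6*(27*1 - 462)² = -6*(27 - 462)² = -6*(-435)² = -6*189225 = -1135350)
h(1156) + u = (3 + 1156) - 1135350 = 1159 - 1135350 = -1134191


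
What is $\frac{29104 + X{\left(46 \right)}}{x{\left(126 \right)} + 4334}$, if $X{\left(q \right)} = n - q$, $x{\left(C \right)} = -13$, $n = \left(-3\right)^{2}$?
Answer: $\frac{29067}{4321} \approx 6.7269$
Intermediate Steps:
$n = 9$
$X{\left(q \right)} = 9 - q$
$\frac{29104 + X{\left(46 \right)}}{x{\left(126 \right)} + 4334} = \frac{29104 + \left(9 - 46\right)}{-13 + 4334} = \frac{29104 + \left(9 - 46\right)}{4321} = \left(29104 - 37\right) \frac{1}{4321} = 29067 \cdot \frac{1}{4321} = \frac{29067}{4321}$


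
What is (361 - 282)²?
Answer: 6241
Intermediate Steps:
(361 - 282)² = 79² = 6241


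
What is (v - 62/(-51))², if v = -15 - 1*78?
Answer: 21911761/2601 ≈ 8424.4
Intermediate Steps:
v = -93 (v = -15 - 78 = -93)
(v - 62/(-51))² = (-93 - 62/(-51))² = (-93 - 62*(-1/51))² = (-93 + 62/51)² = (-4681/51)² = 21911761/2601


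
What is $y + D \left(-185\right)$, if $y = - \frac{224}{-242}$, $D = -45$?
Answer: $\frac{1007437}{121} \approx 8325.9$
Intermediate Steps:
$y = \frac{112}{121}$ ($y = \left(-224\right) \left(- \frac{1}{242}\right) = \frac{112}{121} \approx 0.92562$)
$y + D \left(-185\right) = \frac{112}{121} - -8325 = \frac{112}{121} + 8325 = \frac{1007437}{121}$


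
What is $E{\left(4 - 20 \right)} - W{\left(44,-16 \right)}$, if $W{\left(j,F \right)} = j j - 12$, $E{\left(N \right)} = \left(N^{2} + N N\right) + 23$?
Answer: $-1389$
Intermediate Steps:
$E{\left(N \right)} = 23 + 2 N^{2}$ ($E{\left(N \right)} = \left(N^{2} + N^{2}\right) + 23 = 2 N^{2} + 23 = 23 + 2 N^{2}$)
$W{\left(j,F \right)} = -12 + j^{2}$ ($W{\left(j,F \right)} = j^{2} - 12 = -12 + j^{2}$)
$E{\left(4 - 20 \right)} - W{\left(44,-16 \right)} = \left(23 + 2 \left(4 - 20\right)^{2}\right) - \left(-12 + 44^{2}\right) = \left(23 + 2 \left(4 - 20\right)^{2}\right) - \left(-12 + 1936\right) = \left(23 + 2 \left(-16\right)^{2}\right) - 1924 = \left(23 + 2 \cdot 256\right) - 1924 = \left(23 + 512\right) - 1924 = 535 - 1924 = -1389$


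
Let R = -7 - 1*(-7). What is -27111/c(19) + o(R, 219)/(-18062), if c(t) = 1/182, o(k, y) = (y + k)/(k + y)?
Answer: -89121556525/18062 ≈ -4.9342e+6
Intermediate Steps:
R = 0 (R = -7 + 7 = 0)
o(k, y) = 1 (o(k, y) = (k + y)/(k + y) = 1)
c(t) = 1/182
-27111/c(19) + o(R, 219)/(-18062) = -27111/1/182 + 1/(-18062) = -27111*182 + 1*(-1/18062) = -4934202 - 1/18062 = -89121556525/18062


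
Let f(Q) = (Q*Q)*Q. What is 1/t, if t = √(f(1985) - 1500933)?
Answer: √1954961423/3909922846 ≈ 1.1308e-5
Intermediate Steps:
f(Q) = Q³ (f(Q) = Q²*Q = Q³)
t = 2*√1954961423 (t = √(1985³ - 1500933) = √(7821346625 - 1500933) = √7819845692 = 2*√1954961423 ≈ 88430.)
1/t = 1/(2*√1954961423) = √1954961423/3909922846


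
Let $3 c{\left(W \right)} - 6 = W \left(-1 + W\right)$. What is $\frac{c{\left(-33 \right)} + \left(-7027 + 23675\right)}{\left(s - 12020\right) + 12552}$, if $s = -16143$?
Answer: $- \frac{17024}{15611} \approx -1.0905$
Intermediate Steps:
$c{\left(W \right)} = 2 + \frac{W \left(-1 + W\right)}{3}$
$\frac{c{\left(-33 \right)} + \left(-7027 + 23675\right)}{\left(s - 12020\right) + 12552} = \frac{\left(2 - -11 + \frac{\left(-33\right)^{2}}{3}\right) + \left(-7027 + 23675\right)}{\left(-16143 - 12020\right) + 12552} = \frac{\left(2 + 11 + \frac{1}{3} \cdot 1089\right) + 16648}{-28163 + 12552} = \frac{\left(2 + 11 + 363\right) + 16648}{-15611} = \left(376 + 16648\right) \left(- \frac{1}{15611}\right) = 17024 \left(- \frac{1}{15611}\right) = - \frac{17024}{15611}$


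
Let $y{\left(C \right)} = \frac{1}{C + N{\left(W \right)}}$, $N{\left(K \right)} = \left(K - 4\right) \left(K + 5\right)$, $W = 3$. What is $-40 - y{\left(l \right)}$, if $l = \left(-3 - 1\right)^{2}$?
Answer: $- \frac{321}{8} \approx -40.125$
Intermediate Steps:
$N{\left(K \right)} = \left(-4 + K\right) \left(5 + K\right)$
$l = 16$ ($l = \left(-4\right)^{2} = 16$)
$y{\left(C \right)} = \frac{1}{-8 + C}$ ($y{\left(C \right)} = \frac{1}{C + \left(-20 + 3 + 3^{2}\right)} = \frac{1}{C + \left(-20 + 3 + 9\right)} = \frac{1}{C - 8} = \frac{1}{-8 + C}$)
$-40 - y{\left(l \right)} = -40 - \frac{1}{-8 + 16} = -40 - \frac{1}{8} = - \frac{321}{8}$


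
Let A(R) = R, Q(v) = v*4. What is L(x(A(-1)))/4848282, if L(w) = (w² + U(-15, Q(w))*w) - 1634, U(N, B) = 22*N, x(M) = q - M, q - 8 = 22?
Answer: -10903/4848282 ≈ -0.0022488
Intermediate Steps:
q = 30 (q = 8 + 22 = 30)
Q(v) = 4*v
x(M) = 30 - M
L(w) = -1634 + w² - 330*w (L(w) = (w² + (22*(-15))*w) - 1634 = (w² - 330*w) - 1634 = -1634 + w² - 330*w)
L(x(A(-1)))/4848282 = (-1634 + (30 - 1*(-1))² - 330*(30 - 1*(-1)))/4848282 = (-1634 + (30 + 1)² - 330*(30 + 1))*(1/4848282) = (-1634 + 31² - 330*31)*(1/4848282) = (-1634 + 961 - 10230)*(1/4848282) = -10903*1/4848282 = -10903/4848282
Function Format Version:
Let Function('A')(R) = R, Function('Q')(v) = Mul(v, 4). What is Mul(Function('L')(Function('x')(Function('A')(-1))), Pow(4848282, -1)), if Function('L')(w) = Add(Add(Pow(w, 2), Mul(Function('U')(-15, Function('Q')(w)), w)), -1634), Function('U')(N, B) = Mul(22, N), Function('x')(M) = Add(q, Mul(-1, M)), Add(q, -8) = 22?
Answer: Rational(-10903, 4848282) ≈ -0.0022488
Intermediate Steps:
q = 30 (q = Add(8, 22) = 30)
Function('Q')(v) = Mul(4, v)
Function('x')(M) = Add(30, Mul(-1, M))
Function('L')(w) = Add(-1634, Pow(w, 2), Mul(-330, w)) (Function('L')(w) = Add(Add(Pow(w, 2), Mul(Mul(22, -15), w)), -1634) = Add(Add(Pow(w, 2), Mul(-330, w)), -1634) = Add(-1634, Pow(w, 2), Mul(-330, w)))
Mul(Function('L')(Function('x')(Function('A')(-1))), Pow(4848282, -1)) = Mul(Add(-1634, Pow(Add(30, Mul(-1, -1)), 2), Mul(-330, Add(30, Mul(-1, -1)))), Pow(4848282, -1)) = Mul(Add(-1634, Pow(Add(30, 1), 2), Mul(-330, Add(30, 1))), Rational(1, 4848282)) = Mul(Add(-1634, Pow(31, 2), Mul(-330, 31)), Rational(1, 4848282)) = Mul(Add(-1634, 961, -10230), Rational(1, 4848282)) = Mul(-10903, Rational(1, 4848282)) = Rational(-10903, 4848282)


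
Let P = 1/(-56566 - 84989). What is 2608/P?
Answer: -369175440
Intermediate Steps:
P = -1/141555 (P = 1/(-141555) = -1/141555 ≈ -7.0644e-6)
2608/P = 2608/(-1/141555) = 2608*(-141555) = -369175440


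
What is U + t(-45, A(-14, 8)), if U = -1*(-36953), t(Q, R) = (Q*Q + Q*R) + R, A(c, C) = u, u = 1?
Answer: 38934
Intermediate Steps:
A(c, C) = 1
t(Q, R) = R + Q² + Q*R (t(Q, R) = (Q² + Q*R) + R = R + Q² + Q*R)
U = 36953
U + t(-45, A(-14, 8)) = 36953 + (1 + (-45)² - 45*1) = 36953 + (1 + 2025 - 45) = 36953 + 1981 = 38934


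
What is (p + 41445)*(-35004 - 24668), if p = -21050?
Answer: -1217010440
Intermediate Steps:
(p + 41445)*(-35004 - 24668) = (-21050 + 41445)*(-35004 - 24668) = 20395*(-59672) = -1217010440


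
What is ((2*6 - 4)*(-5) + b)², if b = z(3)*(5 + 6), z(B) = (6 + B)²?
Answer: 724201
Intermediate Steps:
b = 891 (b = (6 + 3)²*(5 + 6) = 9²*11 = 81*11 = 891)
((2*6 - 4)*(-5) + b)² = ((2*6 - 4)*(-5) + 891)² = ((12 - 4)*(-5) + 891)² = (8*(-5) + 891)² = (-40 + 891)² = 851² = 724201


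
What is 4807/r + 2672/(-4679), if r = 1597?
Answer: 18224769/7472363 ≈ 2.4390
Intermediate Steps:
4807/r + 2672/(-4679) = 4807/1597 + 2672/(-4679) = 4807*(1/1597) + 2672*(-1/4679) = 4807/1597 - 2672/4679 = 18224769/7472363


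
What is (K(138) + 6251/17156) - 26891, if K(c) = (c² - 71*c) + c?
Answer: -300343841/17156 ≈ -17507.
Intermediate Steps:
K(c) = c² - 70*c
(K(138) + 6251/17156) - 26891 = (138*(-70 + 138) + 6251/17156) - 26891 = (138*68 + 6251*(1/17156)) - 26891 = (9384 + 6251/17156) - 26891 = 160998155/17156 - 26891 = -300343841/17156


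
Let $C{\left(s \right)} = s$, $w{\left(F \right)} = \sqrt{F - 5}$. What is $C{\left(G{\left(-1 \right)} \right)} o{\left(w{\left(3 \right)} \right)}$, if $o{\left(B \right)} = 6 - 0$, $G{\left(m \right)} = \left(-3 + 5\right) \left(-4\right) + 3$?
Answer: $-30$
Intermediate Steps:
$G{\left(m \right)} = -5$ ($G{\left(m \right)} = 2 \left(-4\right) + 3 = -8 + 3 = -5$)
$w{\left(F \right)} = \sqrt{-5 + F}$
$o{\left(B \right)} = 6$ ($o{\left(B \right)} = 6 + 0 = 6$)
$C{\left(G{\left(-1 \right)} \right)} o{\left(w{\left(3 \right)} \right)} = \left(-5\right) 6 = -30$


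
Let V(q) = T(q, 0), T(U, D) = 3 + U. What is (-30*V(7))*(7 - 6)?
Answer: -300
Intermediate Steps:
V(q) = 3 + q
(-30*V(7))*(7 - 6) = (-30*(3 + 7))*(7 - 6) = -30*10*1 = -300*1 = -300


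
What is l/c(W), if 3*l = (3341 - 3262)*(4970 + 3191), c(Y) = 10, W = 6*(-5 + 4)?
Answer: 644719/30 ≈ 21491.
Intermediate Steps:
W = -6 (W = 6*(-1) = -6)
l = 644719/3 (l = ((3341 - 3262)*(4970 + 3191))/3 = (79*8161)/3 = (⅓)*644719 = 644719/3 ≈ 2.1491e+5)
l/c(W) = (644719/3)/10 = (644719/3)*(⅒) = 644719/30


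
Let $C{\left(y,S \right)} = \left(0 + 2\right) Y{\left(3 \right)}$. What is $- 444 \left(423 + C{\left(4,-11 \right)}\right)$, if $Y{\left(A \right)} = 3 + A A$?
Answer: $-198468$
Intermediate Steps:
$Y{\left(A \right)} = 3 + A^{2}$
$C{\left(y,S \right)} = 24$ ($C{\left(y,S \right)} = \left(0 + 2\right) \left(3 + 3^{2}\right) = 2 \left(3 + 9\right) = 2 \cdot 12 = 24$)
$- 444 \left(423 + C{\left(4,-11 \right)}\right) = - 444 \left(423 + 24\right) = \left(-444\right) 447 = -198468$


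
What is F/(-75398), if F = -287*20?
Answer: 2870/37699 ≈ 0.076129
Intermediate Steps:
F = -5740
F/(-75398) = -5740/(-75398) = -5740*(-1/75398) = 2870/37699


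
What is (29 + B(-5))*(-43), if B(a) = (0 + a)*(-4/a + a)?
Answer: -2150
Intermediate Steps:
B(a) = a*(a - 4/a)
(29 + B(-5))*(-43) = (29 + (-4 + (-5)²))*(-43) = (29 + (-4 + 25))*(-43) = (29 + 21)*(-43) = 50*(-43) = -2150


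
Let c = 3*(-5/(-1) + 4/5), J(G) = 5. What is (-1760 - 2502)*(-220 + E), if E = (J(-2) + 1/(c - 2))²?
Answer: 4911017360/5929 ≈ 8.2830e+5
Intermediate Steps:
c = 87/5 (c = 3*(-5*(-1) + 4*(⅕)) = 3*(5 + ⅘) = 3*(29/5) = 87/5 ≈ 17.400)
E = 152100/5929 (E = (5 + 1/(87/5 - 2))² = (5 + 1/(77/5))² = (5 + 5/77)² = (390/77)² = 152100/5929 ≈ 25.654)
(-1760 - 2502)*(-220 + E) = (-1760 - 2502)*(-220 + 152100/5929) = -4262*(-1152280/5929) = 4911017360/5929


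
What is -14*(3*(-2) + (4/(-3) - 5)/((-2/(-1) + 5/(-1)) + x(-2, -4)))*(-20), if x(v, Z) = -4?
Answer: -4280/3 ≈ -1426.7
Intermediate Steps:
-14*(3*(-2) + (4/(-3) - 5)/((-2/(-1) + 5/(-1)) + x(-2, -4)))*(-20) = -14*(3*(-2) + (4/(-3) - 5)/((-2/(-1) + 5/(-1)) - 4))*(-20) = -14*(-6 + (4*(-1/3) - 5)/((-2*(-1) + 5*(-1)) - 4))*(-20) = -14*(-6 + (-4/3 - 5)/((2 - 5) - 4))*(-20) = -14*(-6 - 19/(3*(-3 - 4)))*(-20) = -14*(-6 - 19/3/(-7))*(-20) = -14*(-6 - 19/3*(-1/7))*(-20) = -14*(-6 + 19/21)*(-20) = -14*(-107/21)*(-20) = (214/3)*(-20) = -4280/3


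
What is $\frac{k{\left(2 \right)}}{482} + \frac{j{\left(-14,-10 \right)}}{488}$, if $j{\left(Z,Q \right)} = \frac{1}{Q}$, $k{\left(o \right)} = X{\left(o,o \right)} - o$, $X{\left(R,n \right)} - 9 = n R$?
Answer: $\frac{26599}{1176080} \approx 0.022617$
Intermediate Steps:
$X{\left(R,n \right)} = 9 + R n$ ($X{\left(R,n \right)} = 9 + n R = 9 + R n$)
$k{\left(o \right)} = 9 + o^{2} - o$ ($k{\left(o \right)} = \left(9 + o o\right) - o = \left(9 + o^{2}\right) - o = 9 + o^{2} - o$)
$\frac{k{\left(2 \right)}}{482} + \frac{j{\left(-14,-10 \right)}}{488} = \frac{9 + 2^{2} - 2}{482} + \frac{1}{\left(-10\right) 488} = \left(9 + 4 - 2\right) \frac{1}{482} - \frac{1}{4880} = 11 \cdot \frac{1}{482} - \frac{1}{4880} = \frac{11}{482} - \frac{1}{4880} = \frac{26599}{1176080}$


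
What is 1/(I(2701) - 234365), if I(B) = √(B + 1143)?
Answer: -1/234303 ≈ -4.2680e-6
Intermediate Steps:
I(B) = √(1143 + B)
1/(I(2701) - 234365) = 1/(√(1143 + 2701) - 234365) = 1/(√3844 - 234365) = 1/(62 - 234365) = 1/(-234303) = -1/234303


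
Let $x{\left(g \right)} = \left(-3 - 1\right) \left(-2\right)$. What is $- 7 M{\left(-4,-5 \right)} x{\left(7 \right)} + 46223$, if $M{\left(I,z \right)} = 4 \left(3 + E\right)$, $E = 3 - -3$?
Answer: $44207$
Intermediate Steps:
$E = 6$ ($E = 3 + 3 = 6$)
$M{\left(I,z \right)} = 36$ ($M{\left(I,z \right)} = 4 \left(3 + 6\right) = 4 \cdot 9 = 36$)
$x{\left(g \right)} = 8$ ($x{\left(g \right)} = \left(-4\right) \left(-2\right) = 8$)
$- 7 M{\left(-4,-5 \right)} x{\left(7 \right)} + 46223 = \left(-7\right) 36 \cdot 8 + 46223 = \left(-252\right) 8 + 46223 = -2016 + 46223 = 44207$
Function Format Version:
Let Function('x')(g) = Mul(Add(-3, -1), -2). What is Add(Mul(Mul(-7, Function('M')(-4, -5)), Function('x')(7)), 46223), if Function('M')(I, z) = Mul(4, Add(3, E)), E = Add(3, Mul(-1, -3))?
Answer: 44207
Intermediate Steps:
E = 6 (E = Add(3, 3) = 6)
Function('M')(I, z) = 36 (Function('M')(I, z) = Mul(4, Add(3, 6)) = Mul(4, 9) = 36)
Function('x')(g) = 8 (Function('x')(g) = Mul(-4, -2) = 8)
Add(Mul(Mul(-7, Function('M')(-4, -5)), Function('x')(7)), 46223) = Add(Mul(Mul(-7, 36), 8), 46223) = Add(Mul(-252, 8), 46223) = Add(-2016, 46223) = 44207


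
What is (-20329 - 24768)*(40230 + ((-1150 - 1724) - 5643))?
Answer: -1430161161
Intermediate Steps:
(-20329 - 24768)*(40230 + ((-1150 - 1724) - 5643)) = -45097*(40230 + (-2874 - 5643)) = -45097*(40230 - 8517) = -45097*31713 = -1430161161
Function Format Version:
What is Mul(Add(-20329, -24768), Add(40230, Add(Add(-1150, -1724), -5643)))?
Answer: -1430161161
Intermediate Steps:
Mul(Add(-20329, -24768), Add(40230, Add(Add(-1150, -1724), -5643))) = Mul(-45097, Add(40230, Add(-2874, -5643))) = Mul(-45097, Add(40230, -8517)) = Mul(-45097, 31713) = -1430161161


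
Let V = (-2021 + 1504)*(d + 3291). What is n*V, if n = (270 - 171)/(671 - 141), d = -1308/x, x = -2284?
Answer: -48098917152/151315 ≈ -3.1787e+5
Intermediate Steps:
d = 327/571 (d = -1308/(-2284) = -1308*(-1/2284) = 327/571 ≈ 0.57268)
V = -971695296/571 (V = (-2021 + 1504)*(327/571 + 3291) = -517*1879488/571 = -971695296/571 ≈ -1.7017e+6)
n = 99/530 ≈ 0.18679
n*V = (99/530)*(-971695296/571) = -48098917152/151315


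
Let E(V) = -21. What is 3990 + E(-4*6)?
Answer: 3969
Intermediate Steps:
3990 + E(-4*6) = 3990 - 21 = 3969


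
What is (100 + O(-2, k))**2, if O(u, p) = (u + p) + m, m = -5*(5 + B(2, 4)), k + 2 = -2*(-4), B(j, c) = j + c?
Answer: 2401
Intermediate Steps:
B(j, c) = c + j
k = 6 (k = -2 - 2*(-4) = -2 + 8 = 6)
m = -55 (m = -5*(5 + (4 + 2)) = -5*(5 + 6) = -5*11 = -55)
O(u, p) = -55 + p + u (O(u, p) = (u + p) - 55 = (p + u) - 55 = -55 + p + u)
(100 + O(-2, k))**2 = (100 + (-55 + 6 - 2))**2 = (100 - 51)**2 = 49**2 = 2401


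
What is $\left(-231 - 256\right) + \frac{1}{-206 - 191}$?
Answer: $- \frac{193340}{397} \approx -487.0$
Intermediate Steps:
$\left(-231 - 256\right) + \frac{1}{-206 - 191} = -487 + \frac{1}{-397} = -487 - \frac{1}{397} = - \frac{193340}{397}$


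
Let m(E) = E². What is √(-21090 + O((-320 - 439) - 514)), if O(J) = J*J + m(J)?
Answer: 16*√12578 ≈ 1794.4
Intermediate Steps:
O(J) = 2*J² (O(J) = J*J + J² = J² + J² = 2*J²)
√(-21090 + O((-320 - 439) - 514)) = √(-21090 + 2*((-320 - 439) - 514)²) = √(-21090 + 2*(-759 - 514)²) = √(-21090 + 2*(-1273)²) = √(-21090 + 2*1620529) = √(-21090 + 3241058) = √3219968 = 16*√12578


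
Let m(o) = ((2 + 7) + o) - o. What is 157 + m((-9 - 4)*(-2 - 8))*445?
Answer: 4162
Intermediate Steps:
m(o) = 9 (m(o) = (9 + o) - o = 9)
157 + m((-9 - 4)*(-2 - 8))*445 = 157 + 9*445 = 157 + 4005 = 4162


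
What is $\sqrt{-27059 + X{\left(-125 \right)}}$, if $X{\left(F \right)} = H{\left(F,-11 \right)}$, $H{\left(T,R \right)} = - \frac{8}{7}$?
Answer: $\frac{i \sqrt{1325947}}{7} \approx 164.5 i$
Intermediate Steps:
$H{\left(T,R \right)} = - \frac{8}{7}$ ($H{\left(T,R \right)} = \left(-8\right) \frac{1}{7} = - \frac{8}{7}$)
$X{\left(F \right)} = - \frac{8}{7}$
$\sqrt{-27059 + X{\left(-125 \right)}} = \sqrt{-27059 - \frac{8}{7}} = \sqrt{- \frac{189421}{7}} = \frac{i \sqrt{1325947}}{7}$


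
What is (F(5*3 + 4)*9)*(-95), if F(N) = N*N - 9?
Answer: -300960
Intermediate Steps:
F(N) = -9 + N² (F(N) = N² - 9 = -9 + N²)
(F(5*3 + 4)*9)*(-95) = ((-9 + (5*3 + 4)²)*9)*(-95) = ((-9 + (15 + 4)²)*9)*(-95) = ((-9 + 19²)*9)*(-95) = ((-9 + 361)*9)*(-95) = (352*9)*(-95) = 3168*(-95) = -300960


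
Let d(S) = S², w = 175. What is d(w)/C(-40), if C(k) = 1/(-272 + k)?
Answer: -9555000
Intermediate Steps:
d(w)/C(-40) = 175²/(1/(-272 - 40)) = 30625/(1/(-312)) = 30625/(-1/312) = 30625*(-312) = -9555000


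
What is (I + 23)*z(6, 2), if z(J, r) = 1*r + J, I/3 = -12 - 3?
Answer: -176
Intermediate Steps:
I = -45 (I = 3*(-12 - 3) = 3*(-15) = -45)
z(J, r) = J + r (z(J, r) = r + J = J + r)
(I + 23)*z(6, 2) = (-45 + 23)*(6 + 2) = -22*8 = -176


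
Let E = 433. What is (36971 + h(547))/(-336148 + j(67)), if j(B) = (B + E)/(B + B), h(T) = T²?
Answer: -3754010/3753611 ≈ -1.0001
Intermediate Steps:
j(B) = (433 + B)/(2*B) (j(B) = (B + 433)/(B + B) = (433 + B)/((2*B)) = (433 + B)*(1/(2*B)) = (433 + B)/(2*B))
(36971 + h(547))/(-336148 + j(67)) = (36971 + 547²)/(-336148 + (½)*(433 + 67)/67) = (36971 + 299209)/(-336148 + (½)*(1/67)*500) = 336180/(-336148 + 250/67) = 336180/(-22521666/67) = 336180*(-67/22521666) = -3754010/3753611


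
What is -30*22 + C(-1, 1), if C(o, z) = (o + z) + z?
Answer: -659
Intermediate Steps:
C(o, z) = o + 2*z
-30*22 + C(-1, 1) = -30*22 + (-1 + 2*1) = -660 + (-1 + 2) = -660 + 1 = -659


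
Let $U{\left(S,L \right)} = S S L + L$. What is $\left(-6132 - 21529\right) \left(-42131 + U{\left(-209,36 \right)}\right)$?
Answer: $-42332975281$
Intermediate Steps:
$U{\left(S,L \right)} = L + L S^{2}$ ($U{\left(S,L \right)} = S^{2} L + L = L S^{2} + L = L + L S^{2}$)
$\left(-6132 - 21529\right) \left(-42131 + U{\left(-209,36 \right)}\right) = \left(-6132 - 21529\right) \left(-42131 + 36 \left(1 + \left(-209\right)^{2}\right)\right) = - 27661 \left(-42131 + 36 \left(1 + 43681\right)\right) = - 27661 \left(-42131 + 36 \cdot 43682\right) = - 27661 \left(-42131 + 1572552\right) = \left(-27661\right) 1530421 = -42332975281$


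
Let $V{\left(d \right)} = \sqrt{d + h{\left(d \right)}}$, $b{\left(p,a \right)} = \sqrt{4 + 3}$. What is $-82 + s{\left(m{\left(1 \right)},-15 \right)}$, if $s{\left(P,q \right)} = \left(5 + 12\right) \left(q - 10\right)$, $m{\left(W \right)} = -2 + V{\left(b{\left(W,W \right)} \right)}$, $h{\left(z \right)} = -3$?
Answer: $-507$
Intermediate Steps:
$b{\left(p,a \right)} = \sqrt{7}$
$V{\left(d \right)} = \sqrt{-3 + d}$ ($V{\left(d \right)} = \sqrt{d - 3} = \sqrt{-3 + d}$)
$m{\left(W \right)} = -2 + \sqrt{-3 + \sqrt{7}}$
$s{\left(P,q \right)} = -170 + 17 q$ ($s{\left(P,q \right)} = 17 \left(-10 + q\right) = -170 + 17 q$)
$-82 + s{\left(m{\left(1 \right)},-15 \right)} = -82 + \left(-170 + 17 \left(-15\right)\right) = -82 - 425 = -507$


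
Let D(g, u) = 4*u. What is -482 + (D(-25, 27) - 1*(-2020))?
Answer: 1646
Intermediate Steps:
-482 + (D(-25, 27) - 1*(-2020)) = -482 + (4*27 - 1*(-2020)) = -482 + (108 + 2020) = -482 + 2128 = 1646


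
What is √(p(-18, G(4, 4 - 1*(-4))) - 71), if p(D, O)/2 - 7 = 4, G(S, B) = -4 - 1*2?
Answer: 7*I ≈ 7.0*I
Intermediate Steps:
G(S, B) = -6 (G(S, B) = -4 - 2 = -6)
p(D, O) = 22 (p(D, O) = 14 + 2*4 = 14 + 8 = 22)
√(p(-18, G(4, 4 - 1*(-4))) - 71) = √(22 - 71) = √(-49) = 7*I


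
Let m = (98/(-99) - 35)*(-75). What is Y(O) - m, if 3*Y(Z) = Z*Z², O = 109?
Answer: 4718748/11 ≈ 4.2898e+5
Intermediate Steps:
Y(Z) = Z³/3 (Y(Z) = (Z*Z²)/3 = Z³/3)
m = 89075/33 (m = (98*(-1/99) - 35)*(-75) = (-98/99 - 35)*(-75) = -3563/99*(-75) = 89075/33 ≈ 2699.2)
Y(O) - m = (⅓)*109³ - 1*89075/33 = (⅓)*1295029 - 89075/33 = 1295029/3 - 89075/33 = 4718748/11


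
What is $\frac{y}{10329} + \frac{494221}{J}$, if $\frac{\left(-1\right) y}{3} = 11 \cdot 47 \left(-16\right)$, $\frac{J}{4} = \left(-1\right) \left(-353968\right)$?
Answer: $\frac{1219426917}{443167936} \approx 2.7516$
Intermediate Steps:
$J = 1415872$ ($J = 4 \left(\left(-1\right) \left(-353968\right)\right) = 4 \cdot 353968 = 1415872$)
$y = 24816$ ($y = - 3 \cdot 11 \cdot 47 \left(-16\right) = - 3 \cdot 517 \left(-16\right) = \left(-3\right) \left(-8272\right) = 24816$)
$\frac{y}{10329} + \frac{494221}{J} = \frac{24816}{10329} + \frac{494221}{1415872} = 24816 \cdot \frac{1}{10329} + 494221 \cdot \frac{1}{1415872} = \frac{752}{313} + \frac{494221}{1415872} = \frac{1219426917}{443167936}$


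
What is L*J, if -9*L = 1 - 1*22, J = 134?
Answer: 938/3 ≈ 312.67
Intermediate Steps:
L = 7/3 (L = -(1 - 1*22)/9 = -(1 - 22)/9 = -⅑*(-21) = 7/3 ≈ 2.3333)
L*J = (7/3)*134 = 938/3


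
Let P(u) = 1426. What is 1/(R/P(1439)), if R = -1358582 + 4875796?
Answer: 713/1758607 ≈ 0.00040543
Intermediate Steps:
R = 3517214
1/(R/P(1439)) = 1/(3517214/1426) = 1/(3517214*(1/1426)) = 1/(1758607/713) = 713/1758607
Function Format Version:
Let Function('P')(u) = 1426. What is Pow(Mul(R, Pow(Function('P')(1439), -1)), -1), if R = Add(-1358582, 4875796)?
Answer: Rational(713, 1758607) ≈ 0.00040543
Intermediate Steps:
R = 3517214
Pow(Mul(R, Pow(Function('P')(1439), -1)), -1) = Pow(Mul(3517214, Pow(1426, -1)), -1) = Pow(Mul(3517214, Rational(1, 1426)), -1) = Pow(Rational(1758607, 713), -1) = Rational(713, 1758607)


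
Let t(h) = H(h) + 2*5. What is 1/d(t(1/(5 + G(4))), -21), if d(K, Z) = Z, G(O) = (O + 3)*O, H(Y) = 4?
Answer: -1/21 ≈ -0.047619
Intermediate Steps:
G(O) = O*(3 + O) (G(O) = (3 + O)*O = O*(3 + O))
t(h) = 14 (t(h) = 4 + 2*5 = 4 + 10 = 14)
1/d(t(1/(5 + G(4))), -21) = 1/(-21) = -1/21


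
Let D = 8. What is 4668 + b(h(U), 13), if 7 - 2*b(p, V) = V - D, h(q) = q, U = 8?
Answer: 4669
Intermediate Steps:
b(p, V) = 15/2 - V/2 (b(p, V) = 7/2 - (V - 1*8)/2 = 7/2 - (V - 8)/2 = 7/2 - (-8 + V)/2 = 7/2 + (4 - V/2) = 15/2 - V/2)
4668 + b(h(U), 13) = 4668 + (15/2 - ½*13) = 4668 + (15/2 - 13/2) = 4668 + 1 = 4669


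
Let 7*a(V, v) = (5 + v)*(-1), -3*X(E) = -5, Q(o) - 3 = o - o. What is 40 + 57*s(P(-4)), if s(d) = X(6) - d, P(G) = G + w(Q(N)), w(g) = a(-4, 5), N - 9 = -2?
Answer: 3111/7 ≈ 444.43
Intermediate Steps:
N = 7 (N = 9 - 2 = 7)
Q(o) = 3 (Q(o) = 3 + (o - o) = 3 + 0 = 3)
X(E) = 5/3 (X(E) = -⅓*(-5) = 5/3)
a(V, v) = -5/7 - v/7 (a(V, v) = ((5 + v)*(-1))/7 = (-5 - v)/7 = -5/7 - v/7)
w(g) = -10/7 (w(g) = -5/7 - ⅐*5 = -5/7 - 5/7 = -10/7)
P(G) = -10/7 + G (P(G) = G - 10/7 = -10/7 + G)
s(d) = 5/3 - d
40 + 57*s(P(-4)) = 40 + 57*(5/3 - (-10/7 - 4)) = 40 + 57*(5/3 - 1*(-38/7)) = 40 + 57*(5/3 + 38/7) = 40 + 57*(149/21) = 40 + 2831/7 = 3111/7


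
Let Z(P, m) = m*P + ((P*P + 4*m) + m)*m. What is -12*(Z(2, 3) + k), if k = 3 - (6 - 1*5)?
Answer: -780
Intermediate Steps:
Z(P, m) = P*m + m*(P² + 5*m) (Z(P, m) = P*m + ((P² + 4*m) + m)*m = P*m + (P² + 5*m)*m = P*m + m*(P² + 5*m))
k = 2 (k = 3 - (6 - 5) = 3 - 1*1 = 3 - 1 = 2)
-12*(Z(2, 3) + k) = -12*(3*(2 + 2² + 5*3) + 2) = -12*(3*(2 + 4 + 15) + 2) = -12*(3*21 + 2) = -12*(63 + 2) = -12*65 = -780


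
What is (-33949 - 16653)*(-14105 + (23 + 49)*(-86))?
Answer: 1027068794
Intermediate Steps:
(-33949 - 16653)*(-14105 + (23 + 49)*(-86)) = -50602*(-14105 + 72*(-86)) = -50602*(-14105 - 6192) = -50602*(-20297) = 1027068794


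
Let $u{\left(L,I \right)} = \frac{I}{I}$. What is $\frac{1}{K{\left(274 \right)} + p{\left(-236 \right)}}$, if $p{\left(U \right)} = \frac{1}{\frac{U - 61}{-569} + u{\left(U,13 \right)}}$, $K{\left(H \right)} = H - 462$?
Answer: $- \frac{866}{162239} \approx -0.0053378$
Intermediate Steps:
$K{\left(H \right)} = -462 + H$
$u{\left(L,I \right)} = 1$
$p{\left(U \right)} = \frac{1}{\frac{630}{569} - \frac{U}{569}}$ ($p{\left(U \right)} = \frac{1}{\frac{U - 61}{-569} + 1} = \frac{1}{- \frac{-61 + U}{569} + 1} = \frac{1}{\left(\frac{61}{569} - \frac{U}{569}\right) + 1} = \frac{1}{\frac{630}{569} - \frac{U}{569}}$)
$\frac{1}{K{\left(274 \right)} + p{\left(-236 \right)}} = \frac{1}{\left(-462 + 274\right) - \frac{569}{-630 - 236}} = \frac{1}{-188 - \frac{569}{-866}} = \frac{1}{-188 - - \frac{569}{866}} = \frac{1}{-188 + \frac{569}{866}} = \frac{1}{- \frac{162239}{866}} = - \frac{866}{162239}$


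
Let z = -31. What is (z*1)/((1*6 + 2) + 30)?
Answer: -31/38 ≈ -0.81579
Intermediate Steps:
(z*1)/((1*6 + 2) + 30) = (-31*1)/((1*6 + 2) + 30) = -31/((6 + 2) + 30) = -31/(8 + 30) = -31/38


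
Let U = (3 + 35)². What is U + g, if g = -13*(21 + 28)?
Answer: 807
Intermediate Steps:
U = 1444 (U = 38² = 1444)
g = -637 (g = -13*49 = -637)
U + g = 1444 - 637 = 807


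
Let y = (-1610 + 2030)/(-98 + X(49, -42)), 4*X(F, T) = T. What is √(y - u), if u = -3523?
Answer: √3381883/31 ≈ 59.322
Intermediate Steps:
X(F, T) = T/4
y = -120/31 (y = (-1610 + 2030)/(-98 + (¼)*(-42)) = 420/(-98 - 21/2) = 420/(-217/2) = 420*(-2/217) = -120/31 ≈ -3.8710)
√(y - u) = √(-120/31 - 1*(-3523)) = √(-120/31 + 3523) = √(109093/31) = √3381883/31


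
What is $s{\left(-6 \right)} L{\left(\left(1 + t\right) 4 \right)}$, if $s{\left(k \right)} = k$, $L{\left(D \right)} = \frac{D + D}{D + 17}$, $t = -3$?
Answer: $\frac{32}{3} \approx 10.667$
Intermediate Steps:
$L{\left(D \right)} = \frac{2 D}{17 + D}$
$s{\left(-6 \right)} L{\left(\left(1 + t\right) 4 \right)} = - 6 \frac{2 \left(1 - 3\right) 4}{17 + \left(1 - 3\right) 4} = - 6 \frac{2 \left(\left(-2\right) 4\right)}{17 - 8} = - 6 \cdot 2 \left(-8\right) \frac{1}{17 - 8} = - 6 \cdot 2 \left(-8\right) \frac{1}{9} = \left(-6\right) \left(- \frac{16}{9}\right) = \frac{32}{3}$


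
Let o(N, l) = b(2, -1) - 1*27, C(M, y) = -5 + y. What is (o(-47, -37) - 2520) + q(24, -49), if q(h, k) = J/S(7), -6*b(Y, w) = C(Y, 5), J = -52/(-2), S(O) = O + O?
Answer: -17816/7 ≈ -2545.1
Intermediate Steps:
S(O) = 2*O
J = 26 (J = -52*(-1/2) = 26)
b(Y, w) = 0 (b(Y, w) = -(-5 + 5)/6 = -1/6*0 = 0)
q(h, k) = 13/7 (q(h, k) = 26/((2*7)) = 26/14 = 26*(1/14) = 13/7)
o(N, l) = -27 (o(N, l) = 0 - 1*27 = 0 - 27 = -27)
(o(-47, -37) - 2520) + q(24, -49) = (-27 - 2520) + 13/7 = -2547 + 13/7 = -17816/7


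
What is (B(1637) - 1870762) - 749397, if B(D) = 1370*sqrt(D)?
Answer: -2620159 + 1370*sqrt(1637) ≈ -2.5647e+6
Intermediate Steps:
(B(1637) - 1870762) - 749397 = (1370*sqrt(1637) - 1870762) - 749397 = (-1870762 + 1370*sqrt(1637)) - 749397 = -2620159 + 1370*sqrt(1637)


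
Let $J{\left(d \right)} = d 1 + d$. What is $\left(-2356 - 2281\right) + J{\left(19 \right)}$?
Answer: $-4599$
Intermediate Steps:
$J{\left(d \right)} = 2 d$ ($J{\left(d \right)} = d + d = 2 d$)
$\left(-2356 - 2281\right) + J{\left(19 \right)} = \left(-2356 - 2281\right) + 2 \cdot 19 = \left(-2356 - 2281\right) + 38 = -4637 + 38 = -4599$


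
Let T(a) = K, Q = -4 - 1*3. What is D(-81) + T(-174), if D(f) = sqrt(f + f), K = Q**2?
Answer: 49 + 9*I*sqrt(2) ≈ 49.0 + 12.728*I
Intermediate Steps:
Q = -7 (Q = -4 - 3 = -7)
K = 49 (K = (-7)**2 = 49)
T(a) = 49
D(f) = sqrt(2)*sqrt(f) (D(f) = sqrt(2*f) = sqrt(2)*sqrt(f))
D(-81) + T(-174) = sqrt(2)*sqrt(-81) + 49 = sqrt(2)*(9*I) + 49 = 9*I*sqrt(2) + 49 = 49 + 9*I*sqrt(2)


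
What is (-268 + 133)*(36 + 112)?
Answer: -19980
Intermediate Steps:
(-268 + 133)*(36 + 112) = -135*148 = -19980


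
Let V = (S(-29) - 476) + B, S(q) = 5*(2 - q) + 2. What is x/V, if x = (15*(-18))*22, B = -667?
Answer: 2970/493 ≈ 6.0243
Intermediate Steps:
S(q) = 12 - 5*q (S(q) = (10 - 5*q) + 2 = 12 - 5*q)
x = -5940 (x = -270*22 = -5940)
V = -986 (V = ((12 - 5*(-29)) - 476) - 667 = ((12 + 145) - 476) - 667 = (157 - 476) - 667 = -319 - 667 = -986)
x/V = -5940/(-986) = -5940*(-1/986) = 2970/493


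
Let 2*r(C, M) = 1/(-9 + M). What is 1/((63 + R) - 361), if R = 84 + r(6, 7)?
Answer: -4/857 ≈ -0.0046674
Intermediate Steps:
r(C, M) = 1/(2*(-9 + M))
R = 335/4 (R = 84 + 1/(2*(-9 + 7)) = 84 + (½)/(-2) = 84 + (½)*(-½) = 84 - ¼ = 335/4 ≈ 83.750)
1/((63 + R) - 361) = 1/((63 + 335/4) - 361) = 1/(587/4 - 361) = 1/(-857/4) = -4/857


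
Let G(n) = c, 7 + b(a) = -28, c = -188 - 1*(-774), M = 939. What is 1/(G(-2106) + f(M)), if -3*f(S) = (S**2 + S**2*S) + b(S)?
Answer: -3/828815947 ≈ -3.6196e-9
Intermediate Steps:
c = 586 (c = -188 + 774 = 586)
b(a) = -35 (b(a) = -7 - 28 = -35)
G(n) = 586
f(S) = 35/3 - S**2/3 - S**3/3 (f(S) = -((S**2 + S**2*S) - 35)/3 = -((S**2 + S**3) - 35)/3 = -(-35 + S**2 + S**3)/3 = 35/3 - S**2/3 - S**3/3)
1/(G(-2106) + f(M)) = 1/(586 + (35/3 - 1/3*939**2 - 1/3*939**3)) = 1/(586 + (35/3 - 1/3*881721 - 1/3*827936019)) = 1/(586 + (35/3 - 293907 - 275978673)) = 1/(586 - 828817705/3) = 1/(-828815947/3) = -3/828815947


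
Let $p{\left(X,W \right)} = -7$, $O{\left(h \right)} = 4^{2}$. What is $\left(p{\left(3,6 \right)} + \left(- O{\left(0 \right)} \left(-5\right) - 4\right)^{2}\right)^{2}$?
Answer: $33281361$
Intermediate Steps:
$O{\left(h \right)} = 16$
$\left(p{\left(3,6 \right)} + \left(- O{\left(0 \right)} \left(-5\right) - 4\right)^{2}\right)^{2} = \left(-7 + \left(\left(-1\right) 16 \left(-5\right) - 4\right)^{2}\right)^{2} = \left(-7 + \left(\left(-16\right) \left(-5\right) - 4\right)^{2}\right)^{2} = \left(-7 + \left(80 - 4\right)^{2}\right)^{2} = \left(-7 + 76^{2}\right)^{2} = \left(-7 + 5776\right)^{2} = 5769^{2} = 33281361$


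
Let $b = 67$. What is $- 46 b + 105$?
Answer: $-2977$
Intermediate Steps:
$- 46 b + 105 = \left(-46\right) 67 + 105 = -3082 + 105 = -2977$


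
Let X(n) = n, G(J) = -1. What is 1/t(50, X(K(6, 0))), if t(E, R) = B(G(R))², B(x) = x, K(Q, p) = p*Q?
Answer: 1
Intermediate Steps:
K(Q, p) = Q*p
t(E, R) = 1 (t(E, R) = (-1)² = 1)
1/t(50, X(K(6, 0))) = 1/1 = 1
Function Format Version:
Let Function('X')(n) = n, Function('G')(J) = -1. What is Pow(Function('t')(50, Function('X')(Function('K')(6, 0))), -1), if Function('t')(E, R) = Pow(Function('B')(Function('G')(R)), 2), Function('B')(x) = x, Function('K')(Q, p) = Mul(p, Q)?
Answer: 1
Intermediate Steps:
Function('K')(Q, p) = Mul(Q, p)
Function('t')(E, R) = 1 (Function('t')(E, R) = Pow(-1, 2) = 1)
Pow(Function('t')(50, Function('X')(Function('K')(6, 0))), -1) = Pow(1, -1) = 1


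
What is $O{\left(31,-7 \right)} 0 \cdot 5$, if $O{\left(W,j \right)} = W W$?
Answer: $0$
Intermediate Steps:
$O{\left(W,j \right)} = W^{2}$
$O{\left(31,-7 \right)} 0 \cdot 5 = 31^{2} \cdot 0 \cdot 5 = 961 \cdot 0 = 0$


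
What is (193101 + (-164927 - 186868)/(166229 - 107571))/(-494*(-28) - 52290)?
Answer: -11326566663/2255869364 ≈ -5.0209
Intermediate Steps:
(193101 + (-164927 - 186868)/(166229 - 107571))/(-494*(-28) - 52290) = (193101 - 351795/58658)/(13832 - 52290) = (193101 - 351795*1/58658)/(-38458) = (193101 - 351795/58658)*(-1/38458) = (11326566663/58658)*(-1/38458) = -11326566663/2255869364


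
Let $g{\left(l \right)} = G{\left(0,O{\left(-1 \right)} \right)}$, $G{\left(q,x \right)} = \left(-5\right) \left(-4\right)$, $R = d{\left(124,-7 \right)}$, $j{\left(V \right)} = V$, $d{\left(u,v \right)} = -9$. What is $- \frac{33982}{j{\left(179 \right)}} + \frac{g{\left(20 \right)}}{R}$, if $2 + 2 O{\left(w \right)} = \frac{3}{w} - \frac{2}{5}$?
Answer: $- \frac{309418}{1611} \approx -192.07$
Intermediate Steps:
$O{\left(w \right)} = - \frac{6}{5} + \frac{3}{2 w}$ ($O{\left(w \right)} = -1 + \frac{\frac{3}{w} - \frac{2}{5}}{2} = -1 + \frac{- \frac{2}{5} + \frac{3}{w}}{2} = -1 - \left(\frac{1}{5} - \frac{3}{2 w}\right) = - \frac{6}{5} + \frac{3}{2 w}$)
$R = -9$
$G{\left(q,x \right)} = 20$
$g{\left(l \right)} = 20$
$- \frac{33982}{j{\left(179 \right)}} + \frac{g{\left(20 \right)}}{R} = - \frac{33982}{179} + \frac{20}{-9} = \left(-33982\right) \frac{1}{179} + 20 \left(- \frac{1}{9}\right) = - \frac{33982}{179} - \frac{20}{9} = - \frac{309418}{1611}$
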